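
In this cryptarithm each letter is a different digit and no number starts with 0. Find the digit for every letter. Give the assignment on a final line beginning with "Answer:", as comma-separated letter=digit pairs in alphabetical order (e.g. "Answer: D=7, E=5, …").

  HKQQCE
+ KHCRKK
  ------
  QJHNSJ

Step 1. [col 1: E + K ≡ J (mod 10)] several values work for E in column 1 (E + K ≡ J (mod 10), carry-in 0); try E=4, so E=4.
Step 2. [col 1: E + K ≡ J (mod 10)] J=6 is one option consistent with column 1 (E + K ≡ J (mod 10), carry-in 0) — take it ⇒ J=6.
Step 3. [col 1: E + K ≡ J (mod 10)] column 1 reads E+K+carry(0)=J with E=4, J=6; with digits 4,6 already taken and all letters distinct, the only value for K is 2, so K=2.
Step 4. [col 2: C + K ≡ S (mod 10)] no forcing yet in column 2 (carry-in 0); C=8 is free and consistent — try it, so C=8.
Step 5. [col 2: C + K ≡ S (mod 10)] in column 2 we have C+K≡S with carry-in 0; given C=8, K=2 and digits 2,4,6,8 already taken and all letters distinct, that pins S to 0. So S=0.
Step 6. [col 3: Q + R ≡ N (mod 10)] column 3 (Q + R ≡ N (mod 10), carry-in 1) doesn't pin Q yet; pick Q=5 and continue ⇒ Q=5.
Step 7. [col 3: Q + R ≡ N (mod 10)] N=7 is one option consistent with column 3 (Q + R ≡ N (mod 10), carry-in 1) — take it, so N=7.
Step 8. [col 3: Q + R ≡ N (mod 10)] column 3 reads Q+R+carry(1)=N with Q=5, N=7; with digits 0,2,4,5,6,7,8 already taken and all letters distinct, the only value for R is 1 ⇒ R=1.
Step 9. [col 4: Q + C ≡ H (mod 10)] column 4 reads Q+C+carry(0)=H with Q=5, C=8; with digits 0,1,2,4,5,6,7,8 already taken and all letters distinct, the only value for H is 3, so H=3.

Answer: C=8, E=4, H=3, J=6, K=2, N=7, Q=5, R=1, S=0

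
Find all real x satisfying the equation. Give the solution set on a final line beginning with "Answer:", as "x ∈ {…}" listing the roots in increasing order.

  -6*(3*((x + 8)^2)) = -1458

Step 1. [-6*(3*((x + 8)^2)) = -1458] -6 out front; divide by -6, so div: 3*((x + 8)^2) = 243.
Step 2. [3*((x + 8)^2) = 243] 3·(inner) — divide through by 3. So div: (x + 8)^2 = 81.
Step 3. [(x + 8)^2 = 81] LHS squared, RHS 81 ≥ 0: apply √ (±), so sqrt: x + 8 = 9 or -9.
Step 4. [x + 8 = 9 or -9] +8 is outermost — subtract 8 both sides, so sub: x = 1 or -17.

Answer: x ∈ {-17, 1}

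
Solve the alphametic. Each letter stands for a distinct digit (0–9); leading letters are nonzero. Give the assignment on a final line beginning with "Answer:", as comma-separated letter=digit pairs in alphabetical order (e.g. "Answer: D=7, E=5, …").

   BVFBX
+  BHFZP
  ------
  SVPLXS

Step 1. [col 1: X + P ≡ S (mod 10)] no forcing yet in column 1 (carry-in 0); P=2 is free and consistent — try it ⇒ P=2.
Step 2. [col 1: X + P ≡ S (mod 10)] X=9 is one option consistent with column 1 (X + P ≡ S (mod 10), carry-in 0) — take it ⇒ X=9.
Step 3. [col 1: X + P ≡ S (mod 10)] column 1 reads X+P+carry(0)=S with X=9, P=2; with digits 2,9 already taken and all letters distinct, the only value for S is 1. So S=1.
Step 4. [col 2: B + Z ≡ X (mod 10)] no forcing yet in column 2 (carry-in 1); Z=0 is free and consistent — try it. So Z=0.
Step 5. [col 2: B + Z ≡ X (mod 10)] column 2: given Z=0, X=9, carry-in 1, and digits 0,1,2,9 already taken and all letters distinct, B+Z≡X (mod 10) forces B=8 ⇒ B=8.
Step 6. [col 3: F + F ≡ L (mod 10)] column 3 (F + F ≡ L (mod 10), carry-in 0) doesn't pin F yet; pick F=3 and continue. So F=3.
Step 7. [col 3: F + F ≡ L (mod 10)] in column 3 we have F+F≡L with carry-in 0; given F=3 and digits 0,1,2,3,8,9 already taken and all letters distinct, that pins L to 6, so L=6.
Step 8. [col 4: V + H ≡ P (mod 10)] H=5 is one option consistent with column 4 (V + H ≡ P (mod 10), carry-in 0) — take it, so H=5.
Step 9. [col 4: V + H ≡ P (mod 10)] in column 4 we have V+H≡P with carry-in 0; given H=5, P=2 and digits 0,1,2,3,5,6,8,9 already taken and all letters distinct, that pins V to 7 ⇒ V=7.

Answer: B=8, F=3, H=5, L=6, P=2, S=1, V=7, X=9, Z=0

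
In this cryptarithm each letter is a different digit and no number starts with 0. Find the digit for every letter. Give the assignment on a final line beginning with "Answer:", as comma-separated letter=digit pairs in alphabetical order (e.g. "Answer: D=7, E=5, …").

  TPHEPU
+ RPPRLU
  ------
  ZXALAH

Step 1. [col 1: U + U ≡ H (mod 10)] no forcing yet in column 1 (carry-in 0); U=7 is free and consistent — try it, so U=7.
Step 2. [col 1: U + U ≡ H (mod 10)] in column 1 we have U+U≡H with carry-in 0; given U=7 and digits 7 already taken and all letters distinct, that pins H to 4 ⇒ H=4.
Step 3. [col 2: P + L ≡ A (mod 10)] several values work for A in column 2 (P + L ≡ A (mod 10), carry-in 1); try A=9, so A=9.
Step 4. [col 2: P + L ≡ A (mod 10)] column 2 (P + L ≡ A (mod 10), carry-in 1) doesn't pin P yet; pick P=5 and continue ⇒ P=5.
Step 5. [col 2: P + L ≡ A (mod 10)] column 2 reads P+L+carry(1)=A with P=5, A=9; with digits 4,5,7,9 already taken and all letters distinct, the only value for L is 3. So L=3.
Step 6. [col 3: E + R ≡ L (mod 10)] no forcing yet in column 3 (carry-in 0); R=1 is free and consistent — try it ⇒ R=1.
Step 7. [col 3: E + R ≡ L (mod 10)] in column 3 we have E+R≡L with carry-in 0; given R=1, L=3 and digits 1,3,4,5,7,9 already taken and all letters distinct, that pins E to 2 ⇒ E=2.
Step 8. [col 5: P + P ≡ X (mod 10)] in column 5 we have P+P≡X with carry-in 0; given P=5 and digits 1,2,3,4,5,7,9 already taken and all letters distinct, that pins X to 0. So X=0.
Step 9. [col 6: T + R ≡ Z (mod 10)] column 6: given R=1, carry-in 1, and digits 0,1,2,3,4,5,7,9 already taken and all letters distinct, T+R≡Z (mod 10) forces Z=8, so Z=8.
Step 10. [col 6: T + R ≡ Z (mod 10)] in column 6 we have T+R≡Z with carry-in 1; given R=1, Z=8 and digits 0,1,2,3,4,5,7,8,9 already taken and all letters distinct, that pins T to 6 ⇒ T=6.

Answer: A=9, E=2, H=4, L=3, P=5, R=1, T=6, U=7, X=0, Z=8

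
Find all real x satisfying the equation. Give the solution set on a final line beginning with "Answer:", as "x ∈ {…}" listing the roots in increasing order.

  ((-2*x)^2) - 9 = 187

Step 1. [((-2*x)^2) - 9 = 187] add 9: x sits inside (… - 9), so sub: (-2*x)^2 = 196.
Step 2. [(-2*x)^2 = 196] 196 ≥ 0, LHS is (·)² — take ±√ ⇒ sqrt: -2*x = 14 or -14.
Step 3. [-2*x = 14 or -14] LHS = -2·(…); ÷-2 both sides, so div: x = -7 or 7.

Answer: x ∈ {-7, 7}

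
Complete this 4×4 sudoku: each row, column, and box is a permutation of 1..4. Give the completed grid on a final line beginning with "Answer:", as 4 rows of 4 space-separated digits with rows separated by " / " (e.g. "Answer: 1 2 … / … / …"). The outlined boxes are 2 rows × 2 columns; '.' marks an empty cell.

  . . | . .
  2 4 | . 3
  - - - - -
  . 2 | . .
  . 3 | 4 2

Step 1. [r2c3∈{1}] r2c3 is down to just 1, so r2c3=1.
Step 2. [r4c1∈{1}] nothing but 1 survives at r4c1, so r4c1=1.
Step 3. [r1c4∈{4}] nothing but 4 survives at r1c4, so r1c4=4.
Step 4. [r1c3∈{2}] nothing but 2 survives at r1c3 ⇒ r1c3=2.
Step 5. [r3c3∈{3}] r3c3 has the single candidate 3, so r3c3=3.
Step 6. [r3c1∈{4}] r3c1 has the single candidate 4. So r3c1=4.
Step 7. [r1c1∈{3}] r1c1 is down to just 3 ⇒ r1c1=3.
Step 8. [r3c4∈{1}] nothing but 1 survives at r3c4, so r3c4=1.
Step 9. [r1c2∈{1}] nothing but 1 survives at r1c2 ⇒ r1c2=1.

Answer: 3 1 2 4 / 2 4 1 3 / 4 2 3 1 / 1 3 4 2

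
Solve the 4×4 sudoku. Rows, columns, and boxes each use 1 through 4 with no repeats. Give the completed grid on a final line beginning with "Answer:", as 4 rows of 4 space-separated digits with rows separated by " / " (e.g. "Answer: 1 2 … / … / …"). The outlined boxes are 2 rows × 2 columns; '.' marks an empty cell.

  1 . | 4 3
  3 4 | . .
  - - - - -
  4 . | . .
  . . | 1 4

Step 1. [r3c4∈{2}] r3c4's peers cover all but 2. So r3c4=2.
Step 2. [r4c2∈{2,3}] across row 4, 3 lands solely at r4c2 ⇒ r4c2=3.
Step 3. [r2c4∈{1}] only 1 remains possible at r2c4. So r2c4=1.
Step 4. [r3c3∈{3}] r3c3's peers cover all but 3, so r3c3=3.
Step 5. [r3c2∈{1}] nothing but 1 survives at r3c2 ⇒ r3c2=1.
Step 6. [r2c3∈{2}] r2c3's peers cover all but 2 ⇒ r2c3=2.
Step 7. [r1c2∈{2}] only 2 remains possible at r1c2 ⇒ r1c2=2.
Step 8. [r4c1∈{2}] r4c1 is down to just 2, so r4c1=2.

Answer: 1 2 4 3 / 3 4 2 1 / 4 1 3 2 / 2 3 1 4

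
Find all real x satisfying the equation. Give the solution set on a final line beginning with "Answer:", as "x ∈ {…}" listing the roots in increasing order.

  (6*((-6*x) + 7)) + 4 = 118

Step 1. [(6*((-6*x) + 7)) + 4 = 118] 4 comes off first (subtract 4). So sub: 6*((-6*x) + 7) = 114.
Step 2. [6*((-6*x) + 7) = 114] 6·(inner) — divide through by 6, so div: (-6*x) + 7 = 19.
Step 3. [(-6*x) + 7 = 19] peel the +7: subtract 7 from each side. So sub: -6*x = 12.
Step 4. [-6*x = 12] LHS = -6·(…); ÷-6 both sides. So div: x = -2.

Answer: x ∈ {-2}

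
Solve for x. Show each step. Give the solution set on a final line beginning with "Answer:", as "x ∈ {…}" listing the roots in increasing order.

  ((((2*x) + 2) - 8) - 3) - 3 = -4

Step 1. [((((2*x) + 2) - 8) - 3) - 3 = -4] -3 is outermost — add 3 both sides. So sub: (((2*x) + 2) - 8) - 3 = -1.
Step 2. [(((2*x) + 2) - 8) - 3 = -1] the outer -3 inverts by adding 3, so sub: ((2*x) + 2) - 8 = 2.
Step 3. [((2*x) + 2) - 8 = 2] peel the -8: add 8 from each side, so sub: (2*x) + 2 = 10.
Step 4. [(2*x) + 2 = 10] 2 | LHS and 2 | 10: pull 2 out, so factor: x + 1 = 5.
Step 5. [x + 1 = 5] +1 is outermost — subtract 1 both sides, so sub: x = 4.

Answer: x ∈ {4}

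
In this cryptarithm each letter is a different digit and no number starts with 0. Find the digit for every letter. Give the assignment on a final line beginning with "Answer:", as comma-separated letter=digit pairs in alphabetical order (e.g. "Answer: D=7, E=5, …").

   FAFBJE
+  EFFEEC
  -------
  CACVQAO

Step 1. [col 1: E + C ≡ O (mod 10)] column 1 (E + C ≡ O (mod 10), carry-in 0) doesn't pin O yet; pick O=4 and continue ⇒ O=4.
Step 2. [col 1: E + C ≡ O (mod 10)] no forcing yet in column 1 (carry-in 0); C=1 is free and consistent — try it, so C=1.
Step 3. [col 1: E + C ≡ O (mod 10)] column 1: given C=1, O=4, carry-in 0, and digits 1,4 already taken and all letters distinct, E+C≡O (mod 10) forces E=3. So E=3.
Step 4. [col 2: J + E ≡ A (mod 10)] several values work for J in column 2 (J + E ≡ A (mod 10), carry-in 0); try J=9. So J=9.
Step 5. [col 2: J + E ≡ A (mod 10)] column 2 reads J+E+carry(0)=A with J=9, E=3; with digits 1,3,4,9 already taken and all letters distinct, the only value for A is 2, so A=2.
Step 6. [col 3: B + E ≡ Q (mod 10)] column 3: given E=3, carry-in 1, and digits 1,2,3,4,9 already taken and all letters distinct, B+E≡Q (mod 10) forces B=6, so B=6.
Step 7. [col 3: B + E ≡ Q (mod 10)] column 3 reads B+E+carry(1)=Q with B=6, E=3; with digits 1,2,3,4,6,9 already taken and all letters distinct, the only value for Q is 0. So Q=0.
Step 8. [col 4: F + F ≡ V (mod 10)] no forcing yet in column 4 (carry-in 1); F=8 is free and consistent — try it, so F=8.
Step 9. [col 4: F + F ≡ V (mod 10)] in column 4 we have F+F≡V with carry-in 1; given F=8 and digits 0,1,2,3,4,6,8,9 already taken and all letters distinct, that pins V to 7, so V=7.

Answer: A=2, B=6, C=1, E=3, F=8, J=9, O=4, Q=0, V=7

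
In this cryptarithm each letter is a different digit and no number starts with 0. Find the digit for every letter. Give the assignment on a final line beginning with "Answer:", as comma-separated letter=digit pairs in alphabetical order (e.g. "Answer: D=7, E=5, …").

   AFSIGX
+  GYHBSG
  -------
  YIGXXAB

Step 1. [Y] Y is the leading digit of a 7-digit sum of two 6-digit numbers; the final carry is exactly 1 ⇒ Y=1.
Step 2. [col 1: X + G ≡ B (mod 10)] no forcing yet in column 1 (carry-in 0); G=6 is free and consistent — try it. So G=6.
Step 3. [col 1: X + G ≡ B (mod 10)] B=9 is one option consistent with column 1 (X + G ≡ B (mod 10), carry-in 0) — take it. So B=9.
Step 4. [col 1: X + G ≡ B (mod 10)] column 1 reads X+G+carry(0)=B with G=6, B=9; with digits 1,6,9 already taken and all letters distinct, the only value for X is 3 ⇒ X=3.
Step 5. [col 2: G + S ≡ A (mod 10)] column 2 (G + S ≡ A (mod 10), carry-in 0) doesn't pin S yet; pick S=2 and continue. So S=2.
Step 6. [col 2: G + S ≡ A (mod 10)] column 2: given G=6, S=2, carry-in 0, and digits 1,2,3,6,9 already taken and all letters distinct, G+S≡A (mod 10) forces A=8 ⇒ A=8.
Step 7. [col 3: I + B ≡ X (mod 10)] column 3: given B=9, X=3, carry-in 0, and digits 1,2,3,6,8,9 already taken and all letters distinct, I+B≡X (mod 10) forces I=4 ⇒ I=4.
Step 8. [col 4: S + H ≡ X (mod 10)] column 4: given S=2, X=3, carry-in 1, and digits 1,2,3,4,6,8,9 already taken and all letters distinct, S+H≡X (mod 10) forces H=0, so H=0.
Step 9. [col 5: F + Y ≡ G (mod 10)] in column 5 we have F+Y≡G with carry-in 0; given Y=1, G=6 and digits 0,1,2,3,4,6,8,9 already taken and all letters distinct, that pins F to 5. So F=5.

Answer: A=8, B=9, F=5, G=6, H=0, I=4, S=2, X=3, Y=1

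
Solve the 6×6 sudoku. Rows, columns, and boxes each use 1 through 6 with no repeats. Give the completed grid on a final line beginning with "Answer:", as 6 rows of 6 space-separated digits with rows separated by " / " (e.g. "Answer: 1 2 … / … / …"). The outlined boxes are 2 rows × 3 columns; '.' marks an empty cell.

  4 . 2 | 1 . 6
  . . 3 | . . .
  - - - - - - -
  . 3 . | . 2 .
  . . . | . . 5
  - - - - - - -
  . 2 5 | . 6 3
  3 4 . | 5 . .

Step 1. [r5c1∈{1}] r5c1 has the single candidate 1, so r5c1=1.
Step 2. [r5c4∈{4}] nothing but 4 survives at r5c4 ⇒ r5c4=4.
Step 3. [r1c2∈{5}] only 5 remains possible at r1c2, so r1c2=5.
Step 4. [r2c1∈{6}] r2c1's peers cover all but 6. So r2c1=6.
Step 5. [r4c2∈{1,6}] 6 has one home in col 2: r4c2. So r4c2=6.
Step 6. [r6c6∈{1,2}] across row 6, 2 lands solely at r6c6. So r6c6=2.
Step 7. [r3c6∈{1,4}] col 6 places 1 nowhere but r3c6 ⇒ r3c6=1.
Step 8. [r4c5∈{3,4}] in box 4, 4 fits only at r4c5, so r4c5=4.
Step 9. [r6c5∈{1}] r6c5 is down to just 1, so r6c5=1.
Step 10. [r1c5∈{3}] nothing but 3 survives at r1c5 ⇒ r1c5=3.
Step 11. [r2c4∈{2}] r2c4 has the single candidate 2 ⇒ r2c4=2.
Step 12. [r4c1∈{2}] only 2 remains possible at r4c1. So r4c1=2.
Step 13. [r4c4∈{3}] r4c4's peers cover all but 3 ⇒ r4c4=3.
Step 14. [r2c2∈{1}] nothing but 1 survives at r2c2. So r2c2=1.
Step 15. [r3c3∈{4}] nothing but 4 survives at r3c3, so r3c3=4.
Step 16. [r6c3∈{6}] nothing but 6 survives at r6c3. So r6c3=6.
Step 17. [r2c5∈{5}] r2c5's peers cover all but 5. So r2c5=5.
Step 18. [r3c4∈{6}] r3c4 has the single candidate 6. So r3c4=6.
Step 19. [r4c3∈{1}] r4c3 is down to just 1. So r4c3=1.
Step 20. [r3c1∈{5}] nothing but 5 survives at r3c1 ⇒ r3c1=5.
Step 21. [r2c6∈{4}] r2c6 is down to just 4 ⇒ r2c6=4.

Answer: 4 5 2 1 3 6 / 6 1 3 2 5 4 / 5 3 4 6 2 1 / 2 6 1 3 4 5 / 1 2 5 4 6 3 / 3 4 6 5 1 2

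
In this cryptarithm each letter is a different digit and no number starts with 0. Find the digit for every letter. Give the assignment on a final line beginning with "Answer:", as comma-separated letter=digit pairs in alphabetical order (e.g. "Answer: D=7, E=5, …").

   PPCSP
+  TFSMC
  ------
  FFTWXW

Step 1. [col 1: P + C ≡ W (mod 10)] column 1 (P + C ≡ W (mod 10), carry-in 0) doesn't pin P yet; pick P=5 and continue ⇒ P=5.
Step 2. [F] F is the leading digit of a 6-digit sum of two 5-digit numbers; the final carry is exactly 1, so F=1.
Step 3. [col 1: P + C ≡ W (mod 10)] column 1 (P + C ≡ W (mod 10), carry-in 0) doesn't pin W yet; pick W=7 and continue. So W=7.
Step 4. [col 1: P + C ≡ W (mod 10)] in column 1 we have P+C≡W with carry-in 0; given P=5, W=7 and digits 1,5,7 already taken and all letters distinct, that pins C to 2, so C=2.
Step 5. [col 2: S + M ≡ X (mod 10)] no forcing yet in column 2 (carry-in 0); X=3 is free and consistent — try it ⇒ X=3.
Step 6. [col 2: S + M ≡ X (mod 10)] no forcing yet in column 2 (carry-in 0); M=9 is free and consistent — try it ⇒ M=9.
Step 7. [col 2: S + M ≡ X (mod 10)] in column 2 we have S+M≡X with carry-in 0; given M=9, X=3 and digits 1,2,3,5,7,9 already taken and all letters distinct, that pins S to 4, so S=4.
Step 8. [col 4: P + F ≡ T (mod 10)] from column 4 (P=5, F=1, carry-in 0, digits 1,2,3,4,5,7,9 already taken and all letters distinct): T must equal 6. So T=6.

Answer: C=2, F=1, M=9, P=5, S=4, T=6, W=7, X=3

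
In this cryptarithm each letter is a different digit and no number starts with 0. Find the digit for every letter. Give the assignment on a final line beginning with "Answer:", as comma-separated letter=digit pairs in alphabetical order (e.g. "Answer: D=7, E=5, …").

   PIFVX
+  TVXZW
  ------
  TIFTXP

Step 1. [col 1: X + W ≡ P (mod 10)] column 1 (X + W ≡ P (mod 10), carry-in 0) doesn't pin W yet; pick W=3 and continue. So W=3.
Step 2. [col 1: X + W ≡ P (mod 10)] P=9 is one option consistent with column 1 (X + W ≡ P (mod 10), carry-in 0) — take it ⇒ P=9.
Step 3. [col 1: X + W ≡ P (mod 10)] column 1: given W=3, P=9, carry-in 0, and digits 3,9 already taken and all letters distinct, X+W≡P (mod 10) forces X=6, so X=6.
Step 4. [T] T is the leading digit of a 6-digit sum of two 5-digit numbers; the final carry is exactly 1 ⇒ T=1.
Step 5. [col 2: V + Z ≡ X (mod 10)] Z=2 is one option consistent with column 2 (V + Z ≡ X (mod 10), carry-in 0) — take it. So Z=2.
Step 6. [col 2: V + Z ≡ X (mod 10)] column 2: given Z=2, X=6, carry-in 0, and digits 1,2,3,6,9 already taken and all letters distinct, V+Z≡X (mod 10) forces V=4. So V=4.
Step 7. [col 3: F + X ≡ T (mod 10)] in column 3 we have F+X≡T with carry-in 0; given X=6, T=1 and digits 1,2,3,4,6,9 already taken and all letters distinct, that pins F to 5. So F=5.
Step 8. [col 4: I + V ≡ F (mod 10)] column 4 reads I+V+carry(1)=F with V=4, F=5; with digits 1,2,3,4,5,6,9 already taken and all letters distinct, the only value for I is 0. So I=0.

Answer: F=5, I=0, P=9, T=1, V=4, W=3, X=6, Z=2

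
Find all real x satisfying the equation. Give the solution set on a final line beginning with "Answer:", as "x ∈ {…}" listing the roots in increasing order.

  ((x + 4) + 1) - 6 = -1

Step 1. [((x + 4) + 1) - 6 = -1] -6 is outermost — add 6 both sides, so sub: (x + 4) + 1 = 5.
Step 2. [(x + 4) + 1 = 5] +1 is outermost — subtract 1 both sides, so sub: x + 4 = 4.
Step 3. [x + 4 = 4] 4 comes off first (subtract 4), so sub: x = 0.

Answer: x ∈ {0}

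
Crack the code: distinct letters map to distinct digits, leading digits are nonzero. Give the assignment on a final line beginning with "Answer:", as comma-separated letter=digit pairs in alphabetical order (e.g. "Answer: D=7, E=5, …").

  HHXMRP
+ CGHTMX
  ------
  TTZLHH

Step 1. [col 1: P + X ≡ H (mod 10)] column 1 (P + X ≡ H (mod 10), carry-in 0) doesn't pin P yet; pick P=9 and continue ⇒ P=9.
Step 2. [col 1: P + X ≡ H (mod 10)] X=7 is one option consistent with column 1 (P + X ≡ H (mod 10), carry-in 0) — take it ⇒ X=7.
Step 3. [col 1: P + X ≡ H (mod 10)] from column 1 (P=9, X=7, carry-in 0, digits 7,9 already taken and all letters distinct): H must equal 6. So H=6.
Step 4. [col 2: R + M ≡ H (mod 10)] column 2 (R + M ≡ H (mod 10), carry-in 1) doesn't pin M yet; pick M=5 and continue ⇒ M=5.
Step 5. [col 2: R + M ≡ H (mod 10)] in column 2 we have R+M≡H with carry-in 1; given M=5, H=6 and digits 5,6,7,9 already taken and all letters distinct, that pins R to 0. So R=0.
Step 6. [col 3: M + T ≡ L (mod 10)] column 3 (M + T ≡ L (mod 10), carry-in 0) doesn't pin L yet; pick L=3 and continue ⇒ L=3.
Step 7. [col 3: M + T ≡ L (mod 10)] column 3 reads M+T+carry(0)=L with M=5, L=3; with digits 0,3,5,6,7,9 already taken and all letters distinct, the only value for T is 8. So T=8.
Step 8. [col 4: X + H ≡ Z (mod 10)] from column 4 (X=7, H=6, carry-in 1, digits 0,3,5,6,7,8,9 already taken and all letters distinct): Z must equal 4. So Z=4.
Step 9. [col 5: H + G ≡ T (mod 10)] column 5 reads H+G+carry(1)=T with H=6, T=8; with digits 0,3,4,5,6,7,8,9 already taken and all letters distinct, the only value for G is 1. So G=1.
Step 10. [col 6: H + C ≡ T (mod 10)] in column 6 we have H+C≡T with carry-in 0; given H=6, T=8 and digits 0,1,3,4,5,6,7,8,9 already taken and all letters distinct, that pins C to 2. So C=2.

Answer: C=2, G=1, H=6, L=3, M=5, P=9, R=0, T=8, X=7, Z=4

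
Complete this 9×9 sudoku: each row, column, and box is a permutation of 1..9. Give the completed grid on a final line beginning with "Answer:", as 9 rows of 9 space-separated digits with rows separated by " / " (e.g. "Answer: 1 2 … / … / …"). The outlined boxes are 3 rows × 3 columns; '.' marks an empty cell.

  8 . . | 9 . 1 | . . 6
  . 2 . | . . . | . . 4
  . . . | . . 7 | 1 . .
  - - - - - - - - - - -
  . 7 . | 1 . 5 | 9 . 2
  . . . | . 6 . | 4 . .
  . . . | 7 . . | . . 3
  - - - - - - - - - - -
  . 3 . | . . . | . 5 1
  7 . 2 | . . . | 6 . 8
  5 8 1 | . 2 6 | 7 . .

Step 1. [r3c4∈{2,3,4,5,6,8}] r3c4 is the only open cell in box 2 admitting 2 ⇒ r3c4=2.
Step 2. [r2c4∈{3,5,6,8}] across col 4, 6 lands solely at r2c4, so r2c4=6.
Step 3. [r8c5∈{1,3,4,5,9}] 1 has one home in row 8: r8c5, so r8c5=1.
Step 4. [r2c1∈{1,3,9}] r2c1 is the only open cell in row 2 admitting 1, so r2c1=1.
Step 5. [r7c5∈{4,7,8,9}] in row 7, 7 fits only at r7c5, so r7c5=7.
Step 6. [r6c5∈{4,8,9}] r6c5 is the only open cell in col 5 admitting 9. So r6c5=9.
Step 7. [r1c8∈{2,3,7}] r1c8 is the only open cell in col 8 admitting 2, so r1c8=2.
Step 8. [r2c8∈{3,7,8,9}] r2c8 is the only open cell in box 3 admitting 7, so r2c8=7.
Step 9. [r2c3∈{3,5,9}] in row 2, 9 fits only at r2c3. So r2c3=9.
Step 10. [r9c9∈{9}] only 9 remains possible at r9c9. So r9c9=9.
Step 11. [r3c9∈{5}] r3c9 is down to just 5 ⇒ r3c9=5.
Step 12. [r1c7∈{3}] nothing but 3 survives at r1c7 ⇒ r1c7=3.
Step 13. [r2c7∈{8}] nothing but 8 survives at r2c7, so r2c7=8.
Step 14. [r2c6∈{3}] r2c6's peers cover all but 3 ⇒ r2c6=3.
Step 15. [r4c5∈{3,4,8}] 3 has one home in col 5: r4c5, so r4c5=3.
Step 16. [r6c6∈{2,4,8}] r6c6 is the only open cell in box 5 admitting 4, so r6c6=4.
Step 17. [r5c4∈{8}] nothing but 8 survives at r5c4, so r5c4=8.
Step 18. [r7c4∈{4}] nothing but 4 survives at r7c4, so r7c4=4.
Step 19. [r8c2∈{4,9}] 4 has one home in box 7: r8c2 ⇒ r8c2=4.
Step 20. [r7c3∈{6}] nothing but 6 survives at r7c3 ⇒ r7c3=6.
Step 21. [r1c2∈{5}] only 5 remains possible at r1c2 ⇒ r1c2=5.
Step 22. [r7c1∈{9}] r7c1's peers cover all but 9. So r7c1=9.
Step 23. [r9c4∈{3}] nothing but 3 survives at r9c4, so r9c4=3.
Step 24. [r6c1∈{2,6}] row 6 places 2 nowhere but r6c1. So r6c1=2.
Step 25. [r5c1∈{3}] r5c1's peers cover all but 3. So r5c1=3.
Step 26. [r5c8∈{1}] r5c8 is down to just 1. So r5c8=1.
Step 27. [r1c5∈{4}] r1c5 is down to just 4, so r1c5=4.
Step 28. [r3c2∈{6}] only 6 remains possible at r3c2. So r3c2=6.
Step 29. [r6c8∈{6,8}] in row 6, 6 fits only at r6c8. So r6c8=6.
Step 30. [r6c3∈{5,8}] r6c3 is the only open cell in row 6 admitting 8, so r6c3=8.
Step 31. [r4c3∈{4}] r4c3 has the single candidate 4. So r4c3=4.
Step 32. [r3c1∈{4}] nothing but 4 survives at r3c1. So r3c1=4.
Step 33. [r6c2∈{1}] only 1 remains possible at r6c2, so r6c2=1.
Step 34. [r8c6∈{9}] r8c6's peers cover all but 9 ⇒ r8c6=9.
Step 35. [r7c7∈{2}] r7c7 has the single candidate 2, so r7c7=2.
Step 36. [r5c3∈{5}] r5c3's peers cover all but 5 ⇒ r5c3=5.
Step 37. [r9c8∈{4}] r9c8 has the single candidate 4. So r9c8=4.
Step 38. [r5c6∈{2}] r5c6 is down to just 2 ⇒ r5c6=2.
Step 39. [r6c7∈{5}] r6c7 is down to just 5 ⇒ r6c7=5.
Step 40. [r4c1∈{6}] r4c1 is down to just 6, so r4c1=6.
Step 41. [r5c2∈{9}] r5c2 has the single candidate 9. So r5c2=9.
Step 42. [r3c5∈{8}] r3c5's peers cover all but 8 ⇒ r3c5=8.
Step 43. [r3c8∈{9}] r3c8 has the single candidate 9, so r3c8=9.
Step 44. [r5c9∈{7}] r5c9 is down to just 7, so r5c9=7.
Step 45. [r1c3∈{7}] r1c3 has the single candidate 7, so r1c3=7.
Step 46. [r7c6∈{8}] r7c6 is down to just 8 ⇒ r7c6=8.
Step 47. [r3c3∈{3}] r3c3's peers cover all but 3. So r3c3=3.
Step 48. [r8c4∈{5}] only 5 remains possible at r8c4, so r8c4=5.
Step 49. [r4c8∈{8}] r4c8 has the single candidate 8. So r4c8=8.
Step 50. [r8c8∈{3}] nothing but 3 survives at r8c8 ⇒ r8c8=3.
Step 51. [r2c5∈{5}] only 5 remains possible at r2c5 ⇒ r2c5=5.

Answer: 8 5 7 9 4 1 3 2 6 / 1 2 9 6 5 3 8 7 4 / 4 6 3 2 8 7 1 9 5 / 6 7 4 1 3 5 9 8 2 / 3 9 5 8 6 2 4 1 7 / 2 1 8 7 9 4 5 6 3 / 9 3 6 4 7 8 2 5 1 / 7 4 2 5 1 9 6 3 8 / 5 8 1 3 2 6 7 4 9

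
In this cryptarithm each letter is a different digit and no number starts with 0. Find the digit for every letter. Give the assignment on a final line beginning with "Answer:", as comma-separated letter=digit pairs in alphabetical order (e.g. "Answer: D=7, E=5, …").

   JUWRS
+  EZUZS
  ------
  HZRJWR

Step 1. [H] H is the leading digit of a 6-digit sum of two 5-digit numbers; the final carry is exactly 1 ⇒ H=1.
Step 2. [col 1: S + S ≡ R (mod 10)] column 1 (S + S ≡ R (mod 10), carry-in 0) doesn't pin S yet; pick S=4 and continue ⇒ S=4.
Step 3. [col 1: S + S ≡ R (mod 10)] column 1: given S=4, carry-in 0, and digits 1,4 already taken and all letters distinct, S+S≡R (mod 10) forces R=8, so R=8.
Step 4. [col 2: R + Z ≡ W (mod 10)] no forcing yet in column 2 (carry-in 0); W=0 is free and consistent — try it ⇒ W=0.
Step 5. [col 2: R + Z ≡ W (mod 10)] from column 2 (R=8, W=0, carry-in 0, digits 0,1,4,8 already taken and all letters distinct): Z must equal 2. So Z=2.
Step 6. [col 3: W + U ≡ J (mod 10)] U=6 is one option consistent with column 3 (W + U ≡ J (mod 10), carry-in 1) — take it. So U=6.
Step 7. [col 3: W + U ≡ J (mod 10)] from column 3 (W=0, U=6, carry-in 1, digits 0,1,2,4,6,8 already taken and all letters distinct): J must equal 7. So J=7.
Step 8. [col 5: J + E ≡ Z (mod 10)] column 5 reads J+E+carry(0)=Z with J=7, Z=2; with digits 0,1,2,4,6,7,8 already taken and all letters distinct, the only value for E is 5, so E=5.

Answer: E=5, H=1, J=7, R=8, S=4, U=6, W=0, Z=2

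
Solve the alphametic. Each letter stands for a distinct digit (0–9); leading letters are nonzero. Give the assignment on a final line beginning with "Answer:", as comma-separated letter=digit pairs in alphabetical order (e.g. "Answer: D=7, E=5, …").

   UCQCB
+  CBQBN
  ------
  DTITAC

Step 1. [col 1: B + N ≡ C (mod 10)] N=9 is one option consistent with column 1 (B + N ≡ C (mod 10), carry-in 0) — take it ⇒ N=9.
Step 2. [D] D is the leading digit of a 6-digit sum of two 5-digit numbers; the final carry is exactly 1 ⇒ D=1.
Step 3. [col 1: B + N ≡ C (mod 10)] B=7 is one option consistent with column 1 (B + N ≡ C (mod 10), carry-in 0) — take it ⇒ B=7.
Step 4. [col 1: B + N ≡ C (mod 10)] column 1 reads B+N+carry(0)=C with B=7, N=9; with digits 1,7,9 already taken and all letters distinct, the only value for C is 6. So C=6.
Step 5. [col 2: C + B ≡ A (mod 10)] column 2 reads C+B+carry(1)=A with C=6, B=7; with digits 1,6,7,9 already taken and all letters distinct, the only value for A is 4, so A=4.
Step 6. [col 3: Q + Q ≡ T (mod 10)] from column 3 (nothing yet, carry-in 1, digits 1,4,6,7,9 already taken and all letters distinct): Q must equal 2, so Q=2.
Step 7. [col 3: Q + Q ≡ T (mod 10)] in column 3 we have Q+Q≡T with carry-in 1; given Q=2 and digits 1,2,4,6,7,9 already taken and all letters distinct, that pins T to 5, so T=5.
Step 8. [col 4: C + B ≡ I (mod 10)] column 4: given C=6, B=7, carry-in 0, and digits 1,2,4,5,6,7,9 already taken and all letters distinct, C+B≡I (mod 10) forces I=3, so I=3.
Step 9. [col 5: U + C ≡ T (mod 10)] column 5: given C=6, T=5, carry-in 1, and digits 1,2,3,4,5,6,7,9 already taken and all letters distinct, U+C≡T (mod 10) forces U=8, so U=8.

Answer: A=4, B=7, C=6, D=1, I=3, N=9, Q=2, T=5, U=8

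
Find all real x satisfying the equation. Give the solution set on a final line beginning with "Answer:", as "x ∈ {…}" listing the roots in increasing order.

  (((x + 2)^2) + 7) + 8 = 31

Step 1. [(((x + 2)^2) + 7) + 8 = 31] the outer +8 inverts by subtracting 8 ⇒ sub: ((x + 2)^2) + 7 = 23.
Step 2. [((x + 2)^2) + 7 = 23] subtract 7: x sits inside (… + 7). So sub: (x + 2)^2 = 16.
Step 3. [(x + 2)^2 = 16] √ both sides: 16 ≥ 0 gives two branches ⇒ sqrt: x + 2 = 4 or -4.
Step 4. [x + 2 = 4 or -4] +2 is outermost — subtract 2 both sides ⇒ sub: x = 2 or -6.

Answer: x ∈ {-6, 2}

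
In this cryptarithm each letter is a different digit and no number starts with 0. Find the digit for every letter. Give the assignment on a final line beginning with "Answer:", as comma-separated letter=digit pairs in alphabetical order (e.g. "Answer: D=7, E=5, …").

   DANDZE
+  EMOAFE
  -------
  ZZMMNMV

Step 1. [col 1: E + E ≡ V (mod 10)] several values work for E in column 1 (E + E ≡ V (mod 10), carry-in 0); try E=4. So E=4.
Step 2. [Z] the sum has 7 digits but both addends have 6; that extra leading digit Z is the final carry, namely 1, so Z=1.
Step 3. [col 1: E + E ≡ V (mod 10)] column 1 reads E+E+carry(0)=V with E=4; with digits 1,4 already taken and all letters distinct, the only value for V is 8, so V=8.
Step 4. [col 2: Z + F ≡ M (mod 10)] column 2 (Z + F ≡ M (mod 10), carry-in 0) doesn't pin F yet; pick F=2 and continue, so F=2.
Step 5. [col 2: Z + F ≡ M (mod 10)] in column 2 we have Z+F≡M with carry-in 0; given Z=1, F=2 and digits 1,2,4,8 already taken and all letters distinct, that pins M to 3, so M=3.
Step 6. [col 3: D + A ≡ N (mod 10)] column 3 (D + A ≡ N (mod 10), carry-in 0) doesn't pin A yet; pick A=9 and continue ⇒ A=9.
Step 7. [col 3: D + A ≡ N (mod 10)] column 3 (D + A ≡ N (mod 10), carry-in 0) doesn't pin D yet; pick D=6 and continue. So D=6.
Step 8. [col 3: D + A ≡ N (mod 10)] column 3 reads D+A+carry(0)=N with D=6, A=9; with digits 1,2,3,4,6,8,9 already taken and all letters distinct, the only value for N is 5 ⇒ N=5.
Step 9. [col 4: N + O ≡ M (mod 10)] from column 4 (N=5, M=3, carry-in 1, digits 1,2,3,4,5,6,8,9 already taken and all letters distinct): O must equal 7. So O=7.

Answer: A=9, D=6, E=4, F=2, M=3, N=5, O=7, V=8, Z=1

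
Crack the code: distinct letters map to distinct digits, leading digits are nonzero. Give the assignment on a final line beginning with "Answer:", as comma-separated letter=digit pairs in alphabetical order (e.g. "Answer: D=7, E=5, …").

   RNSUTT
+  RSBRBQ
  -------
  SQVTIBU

Step 1. [col 1: T + Q ≡ U (mod 10)] U=5 is one option consistent with column 1 (T + Q ≡ U (mod 10), carry-in 0) — take it. So U=5.
Step 2. [col 1: T + Q ≡ U (mod 10)] no forcing yet in column 1 (carry-in 0); Q=6 is free and consistent — try it. So Q=6.
Step 3. [S] S is the leading digit of a 7-digit sum of two 6-digit numbers; the final carry is exactly 1 ⇒ S=1.
Step 4. [col 1: T + Q ≡ U (mod 10)] in column 1 we have T+Q≡U with carry-in 0; given Q=6, U=5 and digits 1,5,6 already taken and all letters distinct, that pins T to 9 ⇒ T=9.
Step 5. [col 2: T + B ≡ B (mod 10)] column 2 (T + B ≡ B (mod 10), carry-in 1) doesn't pin B yet; pick B=7 and continue, so B=7.
Step 6. [col 3: U + R ≡ I (mod 10)] I=4 is one option consistent with column 3 (U + R ≡ I (mod 10), carry-in 1) — take it ⇒ I=4.
Step 7. [col 3: U + R ≡ I (mod 10)] from column 3 (U=5, I=4, carry-in 1, digits 1,4,5,6,7,9 already taken and all letters distinct): R must equal 8, so R=8.
Step 8. [col 5: N + S ≡ V (mod 10)] in column 5 we have N+S≡V with carry-in 0; given S=1 and digits 1,4,5,6,7,8,9 already taken and all letters distinct, that pins V to 3 ⇒ V=3.
Step 9. [col 5: N + S ≡ V (mod 10)] in column 5 we have N+S≡V with carry-in 0; given S=1, V=3 and digits 1,3,4,5,6,7,8,9 already taken and all letters distinct, that pins N to 2, so N=2.

Answer: B=7, I=4, N=2, Q=6, R=8, S=1, T=9, U=5, V=3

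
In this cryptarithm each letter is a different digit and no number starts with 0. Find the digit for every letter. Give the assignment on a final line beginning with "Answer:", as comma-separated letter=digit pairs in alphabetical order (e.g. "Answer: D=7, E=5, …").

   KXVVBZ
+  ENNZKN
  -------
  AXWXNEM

Step 1. [col 1: Z + N ≡ M (mod 10)] column 1 (Z + N ≡ M (mod 10), carry-in 0) doesn't pin N yet; pick N=8 and continue. So N=8.
Step 2. [A] adding two 6-digit numbers gives at most 6+1 digits, and here it does — A is that final carry and must be 1 ⇒ A=1.
Step 3. [col 1: Z + N ≡ M (mod 10)] no forcing yet in column 1 (carry-in 0); M=3 is free and consistent — try it. So M=3.
Step 4. [col 1: Z + N ≡ M (mod 10)] from column 1 (N=8, M=3, carry-in 0, digits 1,3,8 already taken and all letters distinct): Z must equal 5 ⇒ Z=5.
Step 5. [col 2: B + K ≡ E (mod 10)] E=4 is one option consistent with column 2 (B + K ≡ E (mod 10), carry-in 1) — take it, so E=4.
Step 6. [col 2: B + K ≡ E (mod 10)] K=6 is one option consistent with column 2 (B + K ≡ E (mod 10), carry-in 1) — take it. So K=6.
Step 7. [col 2: B + K ≡ E (mod 10)] from column 2 (K=6, E=4, carry-in 1, digits 1,3,4,5,6,8 already taken and all letters distinct): B must equal 7 ⇒ B=7.
Step 8. [col 3: V + Z ≡ N (mod 10)] column 3: given Z=5, N=8, carry-in 1, and digits 1,3,4,5,6,7,8 already taken and all letters distinct, V+Z≡N (mod 10) forces V=2. So V=2.
Step 9. [col 4: V + N ≡ X (mod 10)] from column 4 (V=2, N=8, carry-in 0, digits 1,2,3,4,5,6,7,8 already taken and all letters distinct): X must equal 0, so X=0.
Step 10. [col 5: X + N ≡ W (mod 10)] column 5 reads X+N+carry(1)=W with X=0, N=8; with digits 0,1,2,3,4,5,6,7,8 already taken and all letters distinct, the only value for W is 9 ⇒ W=9.

Answer: A=1, B=7, E=4, K=6, M=3, N=8, V=2, W=9, X=0, Z=5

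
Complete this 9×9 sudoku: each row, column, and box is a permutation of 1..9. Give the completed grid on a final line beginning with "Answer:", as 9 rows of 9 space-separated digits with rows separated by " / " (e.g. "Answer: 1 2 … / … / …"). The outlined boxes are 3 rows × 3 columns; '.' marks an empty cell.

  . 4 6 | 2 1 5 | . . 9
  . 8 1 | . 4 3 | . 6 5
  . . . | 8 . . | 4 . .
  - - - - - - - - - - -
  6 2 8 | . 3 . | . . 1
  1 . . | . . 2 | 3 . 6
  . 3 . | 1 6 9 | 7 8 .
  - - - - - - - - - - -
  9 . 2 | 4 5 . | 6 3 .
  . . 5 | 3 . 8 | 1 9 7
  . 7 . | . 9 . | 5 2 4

Step 1. [r3c5∈{7}] only 7 remains possible at r3c5. So r3c5=7.
Step 2. [r1c1∈{3,7}] r1c1 is the only open cell in row 1 admitting 3 ⇒ r1c1=3.
Step 3. [r5c3∈{4,7,9}] 7 has one home in col 3: r5c3 ⇒ r5c3=7.
Step 4. [r5c4∈{5}] r5c4's peers cover all but 5, so r5c4=5.
Step 5. [r4c6∈{4,7}] r4c6 is the only open cell in col 6 admitting 4 ⇒ r4c6=4.
Step 6. [r2c7∈{2}] r2c7 has the single candidate 2, so r2c7=2.
Step 7. [r3c2∈{5,9}] across col 2, 5 lands solely at r3c2. So r3c2=5.
Step 8. [r9c6∈{1,6}] row 9 places 1 nowhere but r9c6 ⇒ r9c6=1.
Step 9. [r8c1∈{4}] r8c1's peers cover all but 4, so r8c1=4.
Step 10. [r9c3∈{3}] nothing but 3 survives at r9c3, so r9c3=3.
Step 11. [r6c9∈{2}] only 2 remains possible at r6c9, so r6c9=2.
Step 12. [r1c8∈{7}] r1c8 is down to just 7, so r1c8=7.
Step 13. [r9c4∈{6}] nothing but 6 survives at r9c4. So r9c4=6.
Step 14. [r3c9∈{3}] r3c9 is down to just 3 ⇒ r3c9=3.
Step 15. [r5c8∈{4}] r5c8 is down to just 4, so r5c8=4.
Step 16. [r6c1∈{5}] r6c1 has the single candidate 5 ⇒ r6c1=5.
Step 17. [r3c6∈{6}] nothing but 6 survives at r3c6, so r3c6=6.
Step 18. [r1c7∈{8}] r1c7's peers cover all but 8, so r1c7=8.
Step 19. [r6c3∈{4}] only 4 remains possible at r6c3. So r6c3=4.
Step 20. [r4c4∈{7}] r4c4 has the single candidate 7 ⇒ r4c4=7.
Step 21. [r3c1∈{2}] r3c1 has the single candidate 2 ⇒ r3c1=2.
Step 22. [r2c1∈{7}] r2c1 has the single candidate 7. So r2c1=7.
Step 23. [r8c5∈{2}] only 2 remains possible at r8c5, so r8c5=2.
Step 24. [r4c7∈{9}] r4c7 has the single candidate 9, so r4c7=9.
Step 25. [r8c2∈{6}] r8c2's peers cover all but 6 ⇒ r8c2=6.
Step 26. [r7c2∈{1}] nothing but 1 survives at r7c2, so r7c2=1.
Step 27. [r2c4∈{9}] r2c4 is down to just 9. So r2c4=9.
Step 28. [r3c8∈{1}] only 1 remains possible at r3c8. So r3c8=1.
Step 29. [r7c9∈{8}] only 8 remains possible at r7c9, so r7c9=8.
Step 30. [r5c2∈{9}] nothing but 9 survives at r5c2 ⇒ r5c2=9.
Step 31. [r5c5∈{8}] r5c5 has the single candidate 8 ⇒ r5c5=8.
Step 32. [r4c8∈{5}] r4c8's peers cover all but 5. So r4c8=5.
Step 33. [r7c6∈{7}] r7c6 has the single candidate 7. So r7c6=7.
Step 34. [r9c1∈{8}] r9c1's peers cover all but 8. So r9c1=8.
Step 35. [r3c3∈{9}] r3c3 has the single candidate 9. So r3c3=9.

Answer: 3 4 6 2 1 5 8 7 9 / 7 8 1 9 4 3 2 6 5 / 2 5 9 8 7 6 4 1 3 / 6 2 8 7 3 4 9 5 1 / 1 9 7 5 8 2 3 4 6 / 5 3 4 1 6 9 7 8 2 / 9 1 2 4 5 7 6 3 8 / 4 6 5 3 2 8 1 9 7 / 8 7 3 6 9 1 5 2 4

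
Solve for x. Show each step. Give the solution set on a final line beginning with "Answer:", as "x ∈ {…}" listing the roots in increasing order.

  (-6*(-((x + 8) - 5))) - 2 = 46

Step 1. [(-6*(-((x + 8) - 5))) - 2 = 46] -2 is outermost — add 2 both sides, so sub: -6*(-((x + 8) - 5)) = 48.
Step 2. [-6*(-((x + 8) - 5)) = 48] -6·(inner) — divide through by -6. So div: -((x + 8) - 5) = -8.
Step 3. [-((x + 8) - 5) = -8] flip signs both sides, so neg: (x + 8) - 5 = 8.
Step 4. [(x + 8) - 5 = 8] the outer -5 inverts by adding 5, so sub: x + 8 = 13.
Step 5. [x + 8 = 13] +8 is outermost — subtract 8 both sides. So sub: x = 5.

Answer: x ∈ {5}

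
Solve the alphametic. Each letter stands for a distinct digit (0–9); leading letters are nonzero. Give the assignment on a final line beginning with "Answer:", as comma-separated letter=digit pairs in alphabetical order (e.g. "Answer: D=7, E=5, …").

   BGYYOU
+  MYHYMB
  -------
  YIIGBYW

Step 1. [Y] Y is the leading digit of a 7-digit sum of two 6-digit numbers; the final carry is exactly 1, so Y=1.
Step 2. [col 1: U + B ≡ W (mod 10)] no forcing yet in column 1 (carry-in 0); B=3 is free and consistent — try it. So B=3.
Step 3. [col 1: U + B ≡ W (mod 10)] no forcing yet in column 1 (carry-in 0); U=4 is free and consistent — try it ⇒ U=4.
Step 4. [col 1: U + B ≡ W (mod 10)] in column 1 we have U+B≡W with carry-in 0; given U=4, B=3 and digits 1,3,4 already taken and all letters distinct, that pins W to 7 ⇒ W=7.
Step 5. [col 2: O + M ≡ Y (mod 10)] several values work for O in column 2 (O + M ≡ Y (mod 10), carry-in 0); try O=5. So O=5.
Step 6. [col 2: O + M ≡ Y (mod 10)] in column 2 we have O+M≡Y with carry-in 0; given O=5, Y=1 and digits 1,3,4,5,7 already taken and all letters distinct, that pins M to 6 ⇒ M=6.
Step 7. [col 4: Y + H ≡ G (mod 10)] column 4 (Y + H ≡ G (mod 10), carry-in 0) doesn't pin G yet; pick G=9 and continue ⇒ G=9.
Step 8. [col 4: Y + H ≡ G (mod 10)] column 4: given Y=1, G=9, carry-in 0, and digits 1,3,4,5,6,7,9 already taken and all letters distinct, Y+H≡G (mod 10) forces H=8 ⇒ H=8.
Step 9. [col 5: G + Y ≡ I (mod 10)] column 5 reads G+Y+carry(0)=I with G=9, Y=1; with digits 1,3,4,5,6,7,8,9 already taken and all letters distinct, the only value for I is 0 ⇒ I=0.

Answer: B=3, G=9, H=8, I=0, M=6, O=5, U=4, W=7, Y=1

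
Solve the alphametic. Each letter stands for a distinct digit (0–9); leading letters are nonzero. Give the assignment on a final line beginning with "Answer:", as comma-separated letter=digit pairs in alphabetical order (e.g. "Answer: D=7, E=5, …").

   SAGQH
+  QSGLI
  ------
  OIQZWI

Step 1. [col 1: H + I ≡ I (mod 10)] column 1 reads H+I+carry(0)=I with nothing yet; with all letters distinct, none taken yet, the only value for H is 0, so H=0.
Step 2. [col 1: H + I ≡ I (mod 10)] I=5 is one option consistent with column 1 (H + I ≡ I (mod 10), carry-in 0) — take it, so I=5.
Step 3. [col 2: Q + L ≡ W (mod 10)] column 2 (Q + L ≡ W (mod 10), carry-in 0) doesn't pin W yet; pick W=3 and continue. So W=3.
Step 4. [O] adding two 5-digit numbers gives at most 5+1 digits, and here it does — O is that final carry and must be 1 ⇒ O=1.
Step 5. [col 2: Q + L ≡ W (mod 10)] no forcing yet in column 2 (carry-in 0); L=4 is free and consistent — try it ⇒ L=4.
Step 6. [col 2: Q + L ≡ W (mod 10)] column 2 reads Q+L+carry(0)=W with L=4, W=3; with digits 0,1,3,4,5 already taken and all letters distinct, the only value for Q is 9 ⇒ Q=9.
Step 7. [col 3: G + G ≡ Z (mod 10)] from column 3 (nothing yet, carry-in 1, digits 0,1,3,4,5,9 already taken and all letters distinct): Z must equal 7. So Z=7.
Step 8. [col 3: G + G ≡ Z (mod 10)] column 3: given Z=7, carry-in 1, and digits 0,1,3,4,5,7,9 already taken and all letters distinct, G+G≡Z (mod 10) forces G=8. So G=8.
Step 9. [col 4: A + S ≡ Q (mod 10)] S=6 is one option consistent with column 4 (A + S ≡ Q (mod 10), carry-in 1) — take it, so S=6.
Step 10. [col 4: A + S ≡ Q (mod 10)] column 4: given S=6, Q=9, carry-in 1, and digits 0,1,3,4,5,6,7,8,9 already taken and all letters distinct, A+S≡Q (mod 10) forces A=2. So A=2.

Answer: A=2, G=8, H=0, I=5, L=4, O=1, Q=9, S=6, W=3, Z=7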